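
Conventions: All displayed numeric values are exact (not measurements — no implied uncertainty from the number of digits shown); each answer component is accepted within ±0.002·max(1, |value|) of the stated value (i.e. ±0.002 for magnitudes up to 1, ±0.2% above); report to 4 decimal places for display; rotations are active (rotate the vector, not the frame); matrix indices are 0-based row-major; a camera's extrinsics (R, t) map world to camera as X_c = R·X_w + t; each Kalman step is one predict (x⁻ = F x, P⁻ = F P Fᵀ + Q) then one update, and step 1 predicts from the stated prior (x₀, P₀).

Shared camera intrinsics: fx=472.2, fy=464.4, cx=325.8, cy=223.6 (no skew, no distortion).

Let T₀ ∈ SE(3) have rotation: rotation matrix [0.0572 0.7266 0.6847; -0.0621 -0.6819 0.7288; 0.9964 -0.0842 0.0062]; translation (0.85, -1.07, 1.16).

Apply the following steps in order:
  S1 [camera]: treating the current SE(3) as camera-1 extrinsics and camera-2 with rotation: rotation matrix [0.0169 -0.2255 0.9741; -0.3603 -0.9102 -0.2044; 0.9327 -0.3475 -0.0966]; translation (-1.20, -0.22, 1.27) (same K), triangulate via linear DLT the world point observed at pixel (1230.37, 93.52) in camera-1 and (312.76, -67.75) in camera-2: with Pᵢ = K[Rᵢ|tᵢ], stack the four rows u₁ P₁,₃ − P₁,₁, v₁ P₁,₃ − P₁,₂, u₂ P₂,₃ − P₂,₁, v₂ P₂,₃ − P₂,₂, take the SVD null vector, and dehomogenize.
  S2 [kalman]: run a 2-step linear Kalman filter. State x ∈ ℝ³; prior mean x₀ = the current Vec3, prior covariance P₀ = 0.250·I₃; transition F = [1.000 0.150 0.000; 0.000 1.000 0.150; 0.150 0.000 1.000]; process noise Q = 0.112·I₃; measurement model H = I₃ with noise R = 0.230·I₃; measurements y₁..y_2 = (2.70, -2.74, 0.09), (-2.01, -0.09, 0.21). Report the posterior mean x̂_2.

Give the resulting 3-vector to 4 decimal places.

after S1 (triangulate): (-0.2015, 0.1772, 1.2509)
after S2 (kf_track): (-0.4365, -0.8159, 0.4156)

result = (-0.4365, -0.8159, 0.4156)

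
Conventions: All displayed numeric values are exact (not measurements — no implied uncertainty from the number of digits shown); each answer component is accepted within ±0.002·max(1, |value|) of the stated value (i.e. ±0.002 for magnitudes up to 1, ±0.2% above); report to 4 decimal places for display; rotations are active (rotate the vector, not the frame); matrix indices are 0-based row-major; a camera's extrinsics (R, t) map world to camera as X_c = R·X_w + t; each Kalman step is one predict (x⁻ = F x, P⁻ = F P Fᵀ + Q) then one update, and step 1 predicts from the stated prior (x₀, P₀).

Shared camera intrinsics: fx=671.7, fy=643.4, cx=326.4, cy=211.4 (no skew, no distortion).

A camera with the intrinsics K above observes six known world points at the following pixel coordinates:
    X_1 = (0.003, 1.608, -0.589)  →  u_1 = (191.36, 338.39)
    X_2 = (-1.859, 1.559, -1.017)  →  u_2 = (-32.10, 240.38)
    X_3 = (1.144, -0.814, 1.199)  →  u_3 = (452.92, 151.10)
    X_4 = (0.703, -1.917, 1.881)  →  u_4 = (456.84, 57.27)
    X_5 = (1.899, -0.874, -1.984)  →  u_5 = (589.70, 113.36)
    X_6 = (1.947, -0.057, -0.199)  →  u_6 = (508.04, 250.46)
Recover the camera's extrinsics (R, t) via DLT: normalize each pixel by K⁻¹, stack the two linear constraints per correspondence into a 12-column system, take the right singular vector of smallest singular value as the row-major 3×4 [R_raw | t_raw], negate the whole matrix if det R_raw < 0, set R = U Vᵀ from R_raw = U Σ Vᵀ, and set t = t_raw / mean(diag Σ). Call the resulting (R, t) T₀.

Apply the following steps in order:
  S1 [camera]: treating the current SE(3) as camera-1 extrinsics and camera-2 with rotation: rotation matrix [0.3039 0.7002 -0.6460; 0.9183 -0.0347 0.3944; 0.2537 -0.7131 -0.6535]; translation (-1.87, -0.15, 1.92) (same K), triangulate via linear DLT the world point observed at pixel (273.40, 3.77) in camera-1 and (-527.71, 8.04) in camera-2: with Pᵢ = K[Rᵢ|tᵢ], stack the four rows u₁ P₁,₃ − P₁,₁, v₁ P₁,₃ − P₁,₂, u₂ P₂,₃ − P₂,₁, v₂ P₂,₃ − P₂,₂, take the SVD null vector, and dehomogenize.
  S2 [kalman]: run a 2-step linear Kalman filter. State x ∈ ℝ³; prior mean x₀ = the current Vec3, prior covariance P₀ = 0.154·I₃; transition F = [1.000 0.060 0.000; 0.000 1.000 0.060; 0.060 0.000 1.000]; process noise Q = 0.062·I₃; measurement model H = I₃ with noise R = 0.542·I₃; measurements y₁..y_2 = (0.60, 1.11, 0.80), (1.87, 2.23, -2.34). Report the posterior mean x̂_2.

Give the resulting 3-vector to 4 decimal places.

result = (0.1733, 0.1985, -0.3497)

source (pnp_recover): camera pose = R=[0.8957 -0.4014 0.1911; 0.4005 0.9152 0.0455; -0.1932 0.0358 0.9805], t=(-0.3100, -0.4000, 5.8194)
after S1 (triangulate): (-0.8543, -1.3674, 0.2157)
after S2 (kf_track): (0.1733, 0.1985, -0.3497)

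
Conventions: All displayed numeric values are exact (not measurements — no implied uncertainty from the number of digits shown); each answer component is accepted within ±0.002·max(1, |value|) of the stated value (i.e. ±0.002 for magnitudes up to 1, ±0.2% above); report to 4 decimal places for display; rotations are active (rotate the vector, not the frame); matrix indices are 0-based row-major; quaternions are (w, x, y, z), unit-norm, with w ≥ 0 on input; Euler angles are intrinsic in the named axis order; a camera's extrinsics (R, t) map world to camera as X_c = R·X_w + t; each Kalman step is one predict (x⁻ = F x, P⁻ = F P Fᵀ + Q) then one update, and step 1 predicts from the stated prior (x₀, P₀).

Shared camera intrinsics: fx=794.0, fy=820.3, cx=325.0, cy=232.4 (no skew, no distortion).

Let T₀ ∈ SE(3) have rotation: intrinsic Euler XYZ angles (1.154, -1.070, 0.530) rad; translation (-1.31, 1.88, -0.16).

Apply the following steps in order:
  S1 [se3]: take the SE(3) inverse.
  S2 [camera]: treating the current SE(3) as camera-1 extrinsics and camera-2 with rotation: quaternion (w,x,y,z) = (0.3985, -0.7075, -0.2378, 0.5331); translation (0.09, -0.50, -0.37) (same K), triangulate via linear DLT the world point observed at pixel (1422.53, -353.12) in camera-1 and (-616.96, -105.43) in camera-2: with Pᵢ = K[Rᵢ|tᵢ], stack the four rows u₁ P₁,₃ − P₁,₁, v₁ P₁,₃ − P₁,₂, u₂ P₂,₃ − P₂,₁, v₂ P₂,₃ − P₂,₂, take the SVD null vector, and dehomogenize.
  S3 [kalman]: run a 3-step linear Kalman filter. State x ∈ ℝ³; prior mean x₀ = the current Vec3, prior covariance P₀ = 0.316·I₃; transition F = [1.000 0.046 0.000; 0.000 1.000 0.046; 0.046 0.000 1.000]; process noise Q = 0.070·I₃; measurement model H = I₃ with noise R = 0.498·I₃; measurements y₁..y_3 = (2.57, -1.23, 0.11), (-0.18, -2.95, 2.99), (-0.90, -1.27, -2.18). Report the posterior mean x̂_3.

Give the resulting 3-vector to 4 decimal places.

after S1 (invert_se3): R=[0.4143 -0.4874 0.7687; -0.2427 0.7548 0.6094; -0.8772 -0.4390 0.1944], t=(1.5820, -1.6394, -0.2927)
after S2 (triangulate): (-1.5570, -1.2260, 1.3857)
after S3 (kf_track): (-0.3778, -1.6131, 0.3225)

result = (-0.3778, -1.6131, 0.3225)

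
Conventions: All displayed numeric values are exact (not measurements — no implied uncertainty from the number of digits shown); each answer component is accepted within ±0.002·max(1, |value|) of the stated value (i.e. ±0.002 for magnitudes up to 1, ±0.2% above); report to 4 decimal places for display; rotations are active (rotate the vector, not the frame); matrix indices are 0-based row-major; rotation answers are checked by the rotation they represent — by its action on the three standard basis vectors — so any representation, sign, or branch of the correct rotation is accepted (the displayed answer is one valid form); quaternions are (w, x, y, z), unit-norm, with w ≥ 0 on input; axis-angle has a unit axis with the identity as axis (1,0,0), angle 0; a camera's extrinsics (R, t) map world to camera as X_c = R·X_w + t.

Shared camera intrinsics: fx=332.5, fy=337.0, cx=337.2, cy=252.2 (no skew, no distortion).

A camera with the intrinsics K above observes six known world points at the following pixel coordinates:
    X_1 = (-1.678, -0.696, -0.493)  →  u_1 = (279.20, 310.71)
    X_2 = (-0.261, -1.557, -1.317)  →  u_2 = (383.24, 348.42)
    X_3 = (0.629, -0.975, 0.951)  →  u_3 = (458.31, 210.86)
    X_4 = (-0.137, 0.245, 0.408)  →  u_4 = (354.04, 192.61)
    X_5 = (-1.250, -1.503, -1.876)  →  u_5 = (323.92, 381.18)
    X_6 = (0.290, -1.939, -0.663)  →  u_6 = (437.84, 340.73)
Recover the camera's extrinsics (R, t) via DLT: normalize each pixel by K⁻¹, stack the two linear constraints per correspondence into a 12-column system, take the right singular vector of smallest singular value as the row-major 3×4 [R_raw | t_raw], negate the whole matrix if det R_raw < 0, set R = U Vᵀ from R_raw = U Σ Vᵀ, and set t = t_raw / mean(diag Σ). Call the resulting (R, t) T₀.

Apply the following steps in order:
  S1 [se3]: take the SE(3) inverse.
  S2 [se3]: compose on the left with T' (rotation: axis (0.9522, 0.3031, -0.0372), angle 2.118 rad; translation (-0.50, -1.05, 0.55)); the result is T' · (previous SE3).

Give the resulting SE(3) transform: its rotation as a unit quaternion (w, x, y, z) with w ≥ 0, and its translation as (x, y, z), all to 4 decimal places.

source (pnp_recover): camera pose = R=[0.8995 -0.4266 0.0948; -0.2926 -0.7490 -0.5945; 0.3246 0.5070 -0.7985], t=(0.4399, -0.4899, 5.1992)
after S1 (invert_se3): R=[0.8995 -0.2926 0.3246; -0.4266 -0.7490 0.5070; 0.0948 -0.5945 -0.7985], t=(-2.2266, -2.8153, 3.8185)
after S2 (compose_se3): R=[0.5906 -0.7254 0.3534; 0.4497 0.6596 0.6022; -0.6700 -0.1967 0.7158], t=(-2.9529, -4.0556, -2.9735)

rotation (quat) = (0.8611, -0.2319, 0.2971, 0.3412), translation = (-2.9529, -4.0556, -2.9735)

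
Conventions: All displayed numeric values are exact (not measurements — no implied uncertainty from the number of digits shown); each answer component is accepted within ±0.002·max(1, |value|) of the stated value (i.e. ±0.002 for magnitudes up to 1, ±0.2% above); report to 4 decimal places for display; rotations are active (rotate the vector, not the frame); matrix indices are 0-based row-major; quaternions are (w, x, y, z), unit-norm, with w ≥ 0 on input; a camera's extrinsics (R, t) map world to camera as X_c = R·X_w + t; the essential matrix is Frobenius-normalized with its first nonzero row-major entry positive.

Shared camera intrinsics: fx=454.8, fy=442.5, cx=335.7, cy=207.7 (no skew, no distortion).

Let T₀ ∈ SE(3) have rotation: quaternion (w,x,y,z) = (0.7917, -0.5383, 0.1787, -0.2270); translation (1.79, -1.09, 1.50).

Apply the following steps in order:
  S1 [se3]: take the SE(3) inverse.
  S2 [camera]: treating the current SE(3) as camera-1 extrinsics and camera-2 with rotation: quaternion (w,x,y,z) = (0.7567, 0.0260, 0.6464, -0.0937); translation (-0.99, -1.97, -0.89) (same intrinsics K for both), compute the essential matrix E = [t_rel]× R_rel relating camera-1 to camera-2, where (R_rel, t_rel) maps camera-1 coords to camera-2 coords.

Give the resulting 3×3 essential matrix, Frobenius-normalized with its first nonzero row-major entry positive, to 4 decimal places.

after S1 (invert_se3): R=[0.8331 -0.5518 -0.0386; 0.1670 0.3174 -0.9335; 0.5273 0.7712 0.3566], t=(-2.0348, 1.4472, -0.6382)
after S2 (essential): [0.2119 0.3721 0.5553; 0.0757 0.3535 -0.1702; -0.0640 -0.4431 0.3850]

matrix = [0.2119 0.3721 0.5553; 0.0757 0.3535 -0.1702; -0.0640 -0.4431 0.3850]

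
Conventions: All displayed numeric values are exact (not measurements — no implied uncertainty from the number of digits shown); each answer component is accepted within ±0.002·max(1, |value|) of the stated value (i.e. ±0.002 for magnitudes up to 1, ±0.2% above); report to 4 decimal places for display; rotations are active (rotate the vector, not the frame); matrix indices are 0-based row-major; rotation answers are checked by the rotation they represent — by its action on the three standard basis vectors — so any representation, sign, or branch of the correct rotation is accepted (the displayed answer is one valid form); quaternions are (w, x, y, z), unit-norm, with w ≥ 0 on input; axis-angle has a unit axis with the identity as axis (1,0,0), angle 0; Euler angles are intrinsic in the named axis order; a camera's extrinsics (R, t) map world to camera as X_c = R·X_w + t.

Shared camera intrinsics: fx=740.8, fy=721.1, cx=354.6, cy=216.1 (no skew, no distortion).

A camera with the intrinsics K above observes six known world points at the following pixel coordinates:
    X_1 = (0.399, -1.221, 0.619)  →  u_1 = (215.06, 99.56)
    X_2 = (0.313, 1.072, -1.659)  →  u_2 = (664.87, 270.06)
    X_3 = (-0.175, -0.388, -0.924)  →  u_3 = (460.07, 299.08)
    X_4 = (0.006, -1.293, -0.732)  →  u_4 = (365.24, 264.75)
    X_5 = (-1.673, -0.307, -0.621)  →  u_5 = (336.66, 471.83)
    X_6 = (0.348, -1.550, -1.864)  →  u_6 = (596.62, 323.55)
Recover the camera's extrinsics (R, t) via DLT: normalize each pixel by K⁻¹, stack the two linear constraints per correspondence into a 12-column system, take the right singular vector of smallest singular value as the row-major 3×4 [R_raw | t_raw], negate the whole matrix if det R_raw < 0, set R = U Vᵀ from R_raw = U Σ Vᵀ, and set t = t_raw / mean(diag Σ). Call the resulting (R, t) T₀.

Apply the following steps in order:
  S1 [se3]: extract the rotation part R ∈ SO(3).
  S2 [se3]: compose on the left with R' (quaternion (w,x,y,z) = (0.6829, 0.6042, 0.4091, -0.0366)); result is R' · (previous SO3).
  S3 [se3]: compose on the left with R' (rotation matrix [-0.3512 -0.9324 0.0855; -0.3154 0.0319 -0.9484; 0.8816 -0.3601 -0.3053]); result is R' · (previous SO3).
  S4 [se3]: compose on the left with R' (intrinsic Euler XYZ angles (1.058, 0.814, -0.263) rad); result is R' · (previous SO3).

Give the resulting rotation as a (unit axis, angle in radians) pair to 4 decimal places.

source (pnp_recover): camera pose = R=[0.3637 0.5332 -0.7638; -0.9053 0.0092 -0.4246; -0.2194 0.8459 0.4861], t=(0.1800, -0.0500, 5.0601)
after S1 (rot_of_se3): [0.3637 0.5332 -0.7638; -0.9053 0.0092 -0.4246; -0.2194 0.8459 0.4861]
after S2 (compose_so3): [-0.3646 0.7935 -0.4872; 0.1072 -0.4839 -0.8685; -0.9250 -0.3689 0.0914]
after S3 (compose_so3): [-0.0509 0.1410 0.9887; 0.9957 0.0842 0.0393; -0.0777 0.9864 -0.1446]
after S4 (compose_so3): [0.0875 0.8257 0.5574; 0.6575 -0.4682 0.5904; 0.7484 0.3148 -0.5838]

rotation (axis_angle) = ((-0.7346, -0.5093, -0.4483), 2.9529)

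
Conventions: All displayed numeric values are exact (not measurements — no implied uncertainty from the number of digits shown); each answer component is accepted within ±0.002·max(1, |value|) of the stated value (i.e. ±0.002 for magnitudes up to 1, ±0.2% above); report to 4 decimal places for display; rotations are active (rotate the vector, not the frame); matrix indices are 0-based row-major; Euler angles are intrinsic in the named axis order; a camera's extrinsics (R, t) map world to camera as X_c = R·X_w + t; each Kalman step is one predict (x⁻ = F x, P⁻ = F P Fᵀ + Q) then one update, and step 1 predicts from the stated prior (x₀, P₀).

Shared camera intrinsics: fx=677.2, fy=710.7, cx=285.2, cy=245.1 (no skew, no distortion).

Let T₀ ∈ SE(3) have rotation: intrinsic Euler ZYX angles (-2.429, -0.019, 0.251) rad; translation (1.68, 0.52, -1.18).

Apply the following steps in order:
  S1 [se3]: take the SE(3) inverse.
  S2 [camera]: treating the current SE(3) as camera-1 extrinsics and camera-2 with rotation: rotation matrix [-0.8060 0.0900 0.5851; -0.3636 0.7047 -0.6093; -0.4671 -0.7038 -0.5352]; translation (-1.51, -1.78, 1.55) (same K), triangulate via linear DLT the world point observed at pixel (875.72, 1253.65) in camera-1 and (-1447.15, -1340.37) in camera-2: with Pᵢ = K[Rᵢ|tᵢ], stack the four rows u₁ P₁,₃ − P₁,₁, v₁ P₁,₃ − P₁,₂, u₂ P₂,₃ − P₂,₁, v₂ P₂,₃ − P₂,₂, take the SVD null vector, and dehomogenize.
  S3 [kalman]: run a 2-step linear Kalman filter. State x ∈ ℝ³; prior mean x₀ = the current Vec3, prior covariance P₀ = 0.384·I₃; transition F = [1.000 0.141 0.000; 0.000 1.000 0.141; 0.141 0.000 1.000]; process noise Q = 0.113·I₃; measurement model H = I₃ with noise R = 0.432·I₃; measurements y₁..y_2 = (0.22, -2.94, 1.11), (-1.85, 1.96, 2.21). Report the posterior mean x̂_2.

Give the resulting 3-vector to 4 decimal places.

result = (-0.3302, -0.1348, 1.3839)

after S1 (invert_se3): R=[-0.7565 -0.6537 0.0190; 0.6369 -0.7299 0.2483; -0.1485 0.2000 0.9685], t=(1.6333, -0.3974, 1.2882)
after S2 (triangulate): (1.7515, -0.5311, -0.1800)
after S3 (kf_track): (-0.3302, -0.1348, 1.3839)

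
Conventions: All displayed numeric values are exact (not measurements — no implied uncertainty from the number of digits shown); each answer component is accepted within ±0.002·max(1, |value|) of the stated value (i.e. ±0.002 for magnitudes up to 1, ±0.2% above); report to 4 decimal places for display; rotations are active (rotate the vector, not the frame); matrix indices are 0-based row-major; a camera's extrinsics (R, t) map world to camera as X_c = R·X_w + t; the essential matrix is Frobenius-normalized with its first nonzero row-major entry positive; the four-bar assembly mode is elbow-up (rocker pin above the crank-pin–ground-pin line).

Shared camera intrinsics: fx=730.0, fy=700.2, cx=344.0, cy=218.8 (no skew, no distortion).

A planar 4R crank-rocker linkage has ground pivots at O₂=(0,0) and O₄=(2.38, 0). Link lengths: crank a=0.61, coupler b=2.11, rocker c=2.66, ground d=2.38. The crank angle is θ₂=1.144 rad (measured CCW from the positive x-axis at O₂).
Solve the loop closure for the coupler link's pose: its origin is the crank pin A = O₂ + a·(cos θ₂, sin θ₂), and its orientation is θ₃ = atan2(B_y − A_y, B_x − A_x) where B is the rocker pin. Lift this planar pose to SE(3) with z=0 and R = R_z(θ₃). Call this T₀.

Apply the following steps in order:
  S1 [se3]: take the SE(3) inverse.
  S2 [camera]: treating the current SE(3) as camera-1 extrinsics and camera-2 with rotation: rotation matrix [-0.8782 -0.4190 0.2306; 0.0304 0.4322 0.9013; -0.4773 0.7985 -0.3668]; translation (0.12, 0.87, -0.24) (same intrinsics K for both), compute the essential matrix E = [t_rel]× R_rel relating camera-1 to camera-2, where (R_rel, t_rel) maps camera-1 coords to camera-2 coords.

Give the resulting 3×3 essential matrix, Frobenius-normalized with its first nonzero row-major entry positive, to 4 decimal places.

source (fourbar_fk): coupler pose = R=[0.4758 -0.8795 0.0000; 0.8795 0.4758 0.0000; 0.0000 0.0000 1.0000], t=(0.2525, 0.5553, 0.0000)
after S1 (invert_se3): R=[0.4758 0.8795 0.0000; -0.8795 0.4758 -0.0000; 0.0000 0.0000 1.0000], t=(-0.6085, -0.0421, 0.0000)
after S2 (essential): [0.3013 0.5315 -0.2930; 0.0567 0.1904 -0.0626; 0.4516 -0.4234 -0.3380]

matrix = [0.3013 0.5315 -0.2930; 0.0567 0.1904 -0.0626; 0.4516 -0.4234 -0.3380]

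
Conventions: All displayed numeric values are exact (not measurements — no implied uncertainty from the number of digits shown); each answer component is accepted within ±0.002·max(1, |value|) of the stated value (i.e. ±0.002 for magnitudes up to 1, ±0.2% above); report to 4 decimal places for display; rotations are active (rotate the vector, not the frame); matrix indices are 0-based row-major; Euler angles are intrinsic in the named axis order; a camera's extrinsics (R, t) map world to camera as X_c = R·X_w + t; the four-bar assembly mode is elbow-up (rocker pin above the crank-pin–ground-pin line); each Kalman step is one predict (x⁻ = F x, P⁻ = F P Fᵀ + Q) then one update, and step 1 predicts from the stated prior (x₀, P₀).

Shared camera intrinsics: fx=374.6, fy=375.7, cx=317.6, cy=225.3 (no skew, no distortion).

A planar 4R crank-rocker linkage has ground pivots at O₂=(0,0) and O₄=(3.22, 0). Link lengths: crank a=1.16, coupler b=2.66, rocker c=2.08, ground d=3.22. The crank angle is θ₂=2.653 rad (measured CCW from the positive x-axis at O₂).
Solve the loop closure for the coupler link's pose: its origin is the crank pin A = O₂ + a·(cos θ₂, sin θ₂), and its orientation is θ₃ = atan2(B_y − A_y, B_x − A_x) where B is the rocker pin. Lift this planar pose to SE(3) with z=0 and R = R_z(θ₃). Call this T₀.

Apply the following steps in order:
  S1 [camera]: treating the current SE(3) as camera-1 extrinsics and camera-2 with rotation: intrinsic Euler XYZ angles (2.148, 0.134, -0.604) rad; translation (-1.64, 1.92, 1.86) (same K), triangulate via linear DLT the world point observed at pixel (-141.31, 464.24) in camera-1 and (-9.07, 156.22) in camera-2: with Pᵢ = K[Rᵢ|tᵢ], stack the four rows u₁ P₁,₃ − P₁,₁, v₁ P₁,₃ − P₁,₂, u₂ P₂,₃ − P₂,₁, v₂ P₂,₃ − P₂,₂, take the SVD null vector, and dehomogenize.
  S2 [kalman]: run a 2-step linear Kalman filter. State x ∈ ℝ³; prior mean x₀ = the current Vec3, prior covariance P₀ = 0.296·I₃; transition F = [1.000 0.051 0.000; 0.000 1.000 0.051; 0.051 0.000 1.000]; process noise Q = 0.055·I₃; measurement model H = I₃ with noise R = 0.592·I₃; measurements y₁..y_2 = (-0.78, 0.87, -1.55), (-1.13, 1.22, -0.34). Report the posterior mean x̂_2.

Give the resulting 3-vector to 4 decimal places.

source (fourbar_fk): coupler pose = R=[0.9659 -0.2589 0.0000; 0.2589 0.9659 0.0000; 0.0000 0.0000 1.0000], t=(-1.0243, 0.5445, 0.0000)
after S1 (triangulate): (-1.0158, 0.9136, 1.8301)
after S2 (kf_track): (-0.9710, 1.0231, 0.2276)

result = (-0.9710, 1.0231, 0.2276)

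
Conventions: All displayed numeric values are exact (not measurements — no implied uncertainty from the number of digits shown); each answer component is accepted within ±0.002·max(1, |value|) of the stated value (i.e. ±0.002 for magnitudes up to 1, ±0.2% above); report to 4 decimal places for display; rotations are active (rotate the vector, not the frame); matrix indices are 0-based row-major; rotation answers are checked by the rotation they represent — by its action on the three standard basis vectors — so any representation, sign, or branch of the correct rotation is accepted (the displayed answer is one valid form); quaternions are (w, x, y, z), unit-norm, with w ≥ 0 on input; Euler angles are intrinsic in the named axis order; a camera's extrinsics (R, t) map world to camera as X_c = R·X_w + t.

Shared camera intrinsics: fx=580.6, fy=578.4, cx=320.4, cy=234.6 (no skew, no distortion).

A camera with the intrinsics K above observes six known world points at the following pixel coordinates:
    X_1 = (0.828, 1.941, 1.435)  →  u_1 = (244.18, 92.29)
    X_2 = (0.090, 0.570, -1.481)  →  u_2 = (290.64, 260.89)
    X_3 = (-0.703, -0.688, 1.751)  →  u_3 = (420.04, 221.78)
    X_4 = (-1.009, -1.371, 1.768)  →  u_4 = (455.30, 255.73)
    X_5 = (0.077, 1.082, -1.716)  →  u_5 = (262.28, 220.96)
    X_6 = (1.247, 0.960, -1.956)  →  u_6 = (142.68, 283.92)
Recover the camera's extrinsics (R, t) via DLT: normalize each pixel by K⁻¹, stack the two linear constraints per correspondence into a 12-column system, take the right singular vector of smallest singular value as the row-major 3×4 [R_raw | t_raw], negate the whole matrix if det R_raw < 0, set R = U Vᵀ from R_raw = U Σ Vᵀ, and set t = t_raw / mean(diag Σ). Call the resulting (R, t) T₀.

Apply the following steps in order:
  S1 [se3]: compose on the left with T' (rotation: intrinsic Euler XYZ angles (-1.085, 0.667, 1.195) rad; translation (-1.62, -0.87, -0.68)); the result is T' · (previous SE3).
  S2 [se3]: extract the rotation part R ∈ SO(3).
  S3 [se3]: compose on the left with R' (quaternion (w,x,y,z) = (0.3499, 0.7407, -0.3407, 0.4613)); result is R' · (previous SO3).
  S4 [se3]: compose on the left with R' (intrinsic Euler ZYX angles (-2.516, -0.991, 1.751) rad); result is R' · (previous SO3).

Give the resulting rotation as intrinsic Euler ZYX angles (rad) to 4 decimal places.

source (pnp_recover): camera pose = R=[-0.9112 -0.3810 0.1565; 0.2949 -0.8688 -0.3978; 0.2876 -0.3164 0.9040], t=(0.2599, 0.1200, 6.7682)
after S1 (compose_se3): R=[-0.3004 0.3294 0.8951; 0.1875 -0.8998 0.3940; 0.9352 0.2862 0.2085], t=(2.5543, 3.9747, 1.5548)
after S2 (rot_of_se3): [-0.3004 0.3294 0.8951; 0.1875 -0.8998 0.3940; 0.9352 0.2862 0.2085]
after S3 (compose_so3): [0.1581 0.9847 0.0730; -0.8222 0.1723 -0.5425; -0.5468 0.0258 0.8369]
after S4 (compose_so3): [-0.1510 -0.3584 -0.9213; -0.9545 -0.1896 0.2302; -0.2572 0.9141 -0.3135]

rotation (euler_zyx) = (-1.7277, 0.2601, 1.9012)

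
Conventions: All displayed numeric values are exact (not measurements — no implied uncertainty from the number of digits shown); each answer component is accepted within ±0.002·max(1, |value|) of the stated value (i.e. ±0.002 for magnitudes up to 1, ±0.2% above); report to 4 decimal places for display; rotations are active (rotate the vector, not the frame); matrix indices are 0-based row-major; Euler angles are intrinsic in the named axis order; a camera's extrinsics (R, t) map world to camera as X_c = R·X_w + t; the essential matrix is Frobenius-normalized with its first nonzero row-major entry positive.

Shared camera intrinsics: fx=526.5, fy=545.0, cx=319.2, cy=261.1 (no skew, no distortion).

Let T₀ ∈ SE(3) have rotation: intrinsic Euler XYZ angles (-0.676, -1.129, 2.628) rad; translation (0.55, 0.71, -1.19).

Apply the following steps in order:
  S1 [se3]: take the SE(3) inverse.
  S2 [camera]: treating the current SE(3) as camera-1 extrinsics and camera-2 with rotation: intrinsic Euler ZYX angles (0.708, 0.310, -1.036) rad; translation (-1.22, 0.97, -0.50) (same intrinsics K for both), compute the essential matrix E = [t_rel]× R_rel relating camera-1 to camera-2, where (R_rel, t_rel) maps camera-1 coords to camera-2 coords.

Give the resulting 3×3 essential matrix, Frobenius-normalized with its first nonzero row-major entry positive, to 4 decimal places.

matrix = [0.6533 -0.0671 0.1163; 0.1818 -0.0508 -0.6522; -0.1845 0.0090 -0.2450]

after S1 (invert_se3): R=[-0.3724 -0.1094 -0.9216; -0.2101 -0.9573 0.1985; -0.9040 0.2675 0.3335], t=(-0.8142, 1.0314, 0.7042)
after S2 (essential): [0.6533 -0.0671 0.1163; 0.1818 -0.0508 -0.6522; -0.1845 0.0090 -0.2450]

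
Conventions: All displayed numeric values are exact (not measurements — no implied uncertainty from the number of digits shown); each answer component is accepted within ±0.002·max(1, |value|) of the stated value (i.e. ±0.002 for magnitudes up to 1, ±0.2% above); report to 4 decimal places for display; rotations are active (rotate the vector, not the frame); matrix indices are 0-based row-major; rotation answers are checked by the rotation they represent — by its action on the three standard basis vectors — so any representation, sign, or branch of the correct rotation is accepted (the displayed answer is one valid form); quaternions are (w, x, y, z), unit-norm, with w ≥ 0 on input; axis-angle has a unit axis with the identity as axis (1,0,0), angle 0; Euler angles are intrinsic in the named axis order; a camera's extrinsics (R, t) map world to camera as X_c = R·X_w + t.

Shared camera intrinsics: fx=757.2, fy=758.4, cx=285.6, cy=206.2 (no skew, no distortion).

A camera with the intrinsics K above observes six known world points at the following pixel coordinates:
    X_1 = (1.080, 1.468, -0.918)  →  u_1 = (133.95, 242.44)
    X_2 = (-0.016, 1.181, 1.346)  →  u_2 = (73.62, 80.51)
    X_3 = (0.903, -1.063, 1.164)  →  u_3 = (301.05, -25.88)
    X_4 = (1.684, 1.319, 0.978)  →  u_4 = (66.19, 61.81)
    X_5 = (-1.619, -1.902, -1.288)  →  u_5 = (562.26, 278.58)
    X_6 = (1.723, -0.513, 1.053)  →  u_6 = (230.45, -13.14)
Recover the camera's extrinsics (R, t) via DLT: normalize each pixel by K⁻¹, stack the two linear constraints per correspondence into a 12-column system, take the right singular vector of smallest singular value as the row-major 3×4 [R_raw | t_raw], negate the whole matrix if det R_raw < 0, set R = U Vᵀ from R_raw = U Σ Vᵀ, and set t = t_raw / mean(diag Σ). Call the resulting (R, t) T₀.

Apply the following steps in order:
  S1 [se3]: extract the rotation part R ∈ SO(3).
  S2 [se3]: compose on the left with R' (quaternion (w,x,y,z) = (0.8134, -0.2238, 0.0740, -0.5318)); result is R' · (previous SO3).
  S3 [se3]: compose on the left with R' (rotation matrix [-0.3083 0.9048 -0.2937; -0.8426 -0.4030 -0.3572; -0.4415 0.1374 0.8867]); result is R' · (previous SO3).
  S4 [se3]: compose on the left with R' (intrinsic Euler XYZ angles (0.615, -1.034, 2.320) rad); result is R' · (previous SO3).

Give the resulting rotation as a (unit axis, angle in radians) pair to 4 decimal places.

rotation (axis_angle) = ((0.0747, -0.9971, 0.0133), 2.4367)

source (pnp_recover): camera pose = R=[-0.2946 -0.9128 -0.2828; -0.4696 0.3961 -0.7891; 0.8323 -0.0997 -0.5453], t=(-0.2302, -0.4101, 6.8816)
after S1 (rot_of_se3): [-0.2946 -0.9128 -0.2828; -0.4696 0.3961 -0.7891; 0.8323 -0.0997 -0.5453]
after S2 (compose_so3): [-0.2171 -0.0927 -0.9717; 0.3452 0.9238 -0.1653; 0.9130 -0.3714 -0.1686]
after S3 (compose_so3): [0.1112 0.9736 0.1995; -0.2823 -0.1616 0.9456; 0.9529 -0.1614 0.2568]
after S4 (compose_so3): [-0.7519 -0.1398 -0.6443; -0.1226 0.9899 -0.0718; 0.6478 0.0250 -0.7614]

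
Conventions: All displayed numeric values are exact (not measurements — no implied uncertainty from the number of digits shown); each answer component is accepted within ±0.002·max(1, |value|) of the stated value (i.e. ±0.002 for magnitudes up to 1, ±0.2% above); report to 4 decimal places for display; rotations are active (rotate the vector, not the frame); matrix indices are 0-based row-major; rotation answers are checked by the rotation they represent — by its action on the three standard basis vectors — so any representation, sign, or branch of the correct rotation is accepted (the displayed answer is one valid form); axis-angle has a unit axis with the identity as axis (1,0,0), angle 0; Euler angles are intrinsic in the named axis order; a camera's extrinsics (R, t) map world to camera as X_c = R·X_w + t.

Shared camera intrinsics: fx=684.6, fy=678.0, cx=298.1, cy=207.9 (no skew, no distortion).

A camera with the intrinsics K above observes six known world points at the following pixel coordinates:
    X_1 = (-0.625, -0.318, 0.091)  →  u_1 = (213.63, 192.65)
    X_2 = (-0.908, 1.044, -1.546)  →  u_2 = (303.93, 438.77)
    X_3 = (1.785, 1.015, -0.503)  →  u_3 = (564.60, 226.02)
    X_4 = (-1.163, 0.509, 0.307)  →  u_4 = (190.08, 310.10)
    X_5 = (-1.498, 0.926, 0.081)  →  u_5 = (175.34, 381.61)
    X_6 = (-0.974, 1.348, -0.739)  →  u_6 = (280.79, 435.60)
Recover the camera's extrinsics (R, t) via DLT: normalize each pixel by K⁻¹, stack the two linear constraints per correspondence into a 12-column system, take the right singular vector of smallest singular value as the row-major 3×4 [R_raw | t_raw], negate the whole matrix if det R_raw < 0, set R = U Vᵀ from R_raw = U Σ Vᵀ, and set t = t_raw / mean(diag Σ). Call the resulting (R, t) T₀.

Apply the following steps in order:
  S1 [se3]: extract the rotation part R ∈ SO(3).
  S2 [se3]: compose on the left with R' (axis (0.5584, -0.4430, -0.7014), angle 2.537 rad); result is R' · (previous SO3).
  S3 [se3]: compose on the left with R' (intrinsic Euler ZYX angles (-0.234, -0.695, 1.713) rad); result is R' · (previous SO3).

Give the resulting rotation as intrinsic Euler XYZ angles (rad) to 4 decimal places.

rotation (euler_xyz) = (-3.0261, -1.3740, -0.8335)

source (pnp_recover): camera pose = R=[0.8876 0.3801 -0.2603; -0.4080 0.9109 -0.0612; 0.2139 0.1605 0.9636], t=(0.0400, -0.0800, 5.4399)
after S1 (rot_of_se3): [0.8876 0.3801 -0.2603; -0.4080 0.9109 -0.0612; 0.2139 0.1605 0.9636]
after S2 (compose_so3): [-0.4110 -0.2993 -0.8611; -0.5110 -0.7066 0.4895; -0.7549 0.6413 0.1375]
after S3 (compose_so3): [0.1315 0.1448 -0.9807; 0.8113 -0.5841 0.0225; -0.5696 -0.7986 -0.1942]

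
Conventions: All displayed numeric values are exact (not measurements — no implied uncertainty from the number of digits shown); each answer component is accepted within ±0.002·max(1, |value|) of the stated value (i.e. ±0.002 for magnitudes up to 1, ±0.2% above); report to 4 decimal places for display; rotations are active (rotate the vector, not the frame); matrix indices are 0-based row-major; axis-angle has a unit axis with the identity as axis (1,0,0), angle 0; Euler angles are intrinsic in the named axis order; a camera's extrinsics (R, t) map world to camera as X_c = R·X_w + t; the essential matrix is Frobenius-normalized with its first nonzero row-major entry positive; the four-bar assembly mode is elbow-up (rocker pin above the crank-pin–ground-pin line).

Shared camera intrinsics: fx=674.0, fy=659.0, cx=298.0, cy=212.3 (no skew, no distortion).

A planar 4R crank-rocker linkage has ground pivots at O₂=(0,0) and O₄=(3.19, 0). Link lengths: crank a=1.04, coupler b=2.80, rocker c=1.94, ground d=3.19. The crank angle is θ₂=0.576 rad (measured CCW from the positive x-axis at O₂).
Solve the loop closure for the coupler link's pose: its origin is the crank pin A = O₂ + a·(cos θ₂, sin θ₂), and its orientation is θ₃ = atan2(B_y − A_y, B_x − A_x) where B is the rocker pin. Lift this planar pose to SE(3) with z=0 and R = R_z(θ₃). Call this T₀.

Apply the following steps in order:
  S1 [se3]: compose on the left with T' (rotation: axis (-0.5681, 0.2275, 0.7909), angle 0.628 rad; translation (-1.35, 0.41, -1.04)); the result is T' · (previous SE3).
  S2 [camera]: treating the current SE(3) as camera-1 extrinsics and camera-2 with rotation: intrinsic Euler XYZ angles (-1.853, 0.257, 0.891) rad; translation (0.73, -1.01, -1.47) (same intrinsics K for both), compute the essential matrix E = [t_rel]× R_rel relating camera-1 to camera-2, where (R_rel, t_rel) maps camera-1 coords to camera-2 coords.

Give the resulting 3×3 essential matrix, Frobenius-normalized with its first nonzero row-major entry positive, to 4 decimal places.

matrix = [0.0165 -0.0717 -0.0138; -0.1091 0.6924 -0.0593; -0.1827 0.0275 0.6822]

source (fourbar_fk): coupler pose = R=[0.8722 -0.4891 0.0000; 0.4891 0.8722 0.0000; 0.0000 0.0000 1.0000], t=(0.8722, 0.5665, 0.0000)
after S1 (compose_se3): R=[0.5202 -0.8527 0.0479; 0.7844 0.4992 0.3681; -0.3378 -0.1539 0.9285], t=(-0.8677, 1.2578, -1.4010)
after S2 (essential): [0.0165 -0.0717 -0.0138; -0.1091 0.6924 -0.0593; -0.1827 0.0275 0.6822]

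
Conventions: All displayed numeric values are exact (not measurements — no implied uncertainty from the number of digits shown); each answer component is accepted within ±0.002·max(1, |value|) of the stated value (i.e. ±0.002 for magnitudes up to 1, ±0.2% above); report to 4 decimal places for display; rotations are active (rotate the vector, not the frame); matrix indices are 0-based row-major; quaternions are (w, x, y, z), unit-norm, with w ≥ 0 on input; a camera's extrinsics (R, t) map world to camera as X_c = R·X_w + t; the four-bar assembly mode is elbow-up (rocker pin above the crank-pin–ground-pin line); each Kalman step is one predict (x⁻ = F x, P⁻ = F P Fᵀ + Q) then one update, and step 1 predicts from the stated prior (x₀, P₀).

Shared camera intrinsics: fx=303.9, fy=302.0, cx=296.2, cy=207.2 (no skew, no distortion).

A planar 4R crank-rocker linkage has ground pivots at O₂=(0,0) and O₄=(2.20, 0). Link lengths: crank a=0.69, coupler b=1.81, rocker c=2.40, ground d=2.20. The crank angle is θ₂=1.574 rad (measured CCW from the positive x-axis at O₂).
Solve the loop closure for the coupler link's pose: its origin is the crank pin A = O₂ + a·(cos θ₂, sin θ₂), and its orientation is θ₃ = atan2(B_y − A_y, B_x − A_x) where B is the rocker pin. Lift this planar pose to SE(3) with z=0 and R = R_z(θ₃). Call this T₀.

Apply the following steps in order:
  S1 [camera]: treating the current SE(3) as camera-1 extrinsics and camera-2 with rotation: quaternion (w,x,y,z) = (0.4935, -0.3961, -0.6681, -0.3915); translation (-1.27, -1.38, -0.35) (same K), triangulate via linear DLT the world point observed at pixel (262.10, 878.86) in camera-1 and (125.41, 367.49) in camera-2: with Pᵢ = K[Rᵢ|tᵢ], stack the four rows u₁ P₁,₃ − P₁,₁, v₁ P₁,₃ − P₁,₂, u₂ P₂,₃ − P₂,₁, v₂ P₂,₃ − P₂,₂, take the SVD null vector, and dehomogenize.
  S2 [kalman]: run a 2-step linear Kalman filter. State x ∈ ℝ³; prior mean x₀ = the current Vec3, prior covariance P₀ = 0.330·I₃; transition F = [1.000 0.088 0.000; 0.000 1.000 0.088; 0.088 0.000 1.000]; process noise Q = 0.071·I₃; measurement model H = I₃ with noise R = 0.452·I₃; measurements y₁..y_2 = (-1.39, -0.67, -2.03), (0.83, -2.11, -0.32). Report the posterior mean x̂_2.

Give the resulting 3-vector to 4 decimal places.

result = (0.4301, -0.5571, -0.3139)

source (fourbar_fk): coupler pose = R=[0.6058 -0.7956 0.0000; 0.7956 0.6058 0.0000; 0.0000 0.0000 1.0000], t=(-0.0022, 0.6900, 0.0000)
after S1 (triangulate): (1.7338, 1.5064, 1.3408)
after S2 (kf_track): (0.4301, -0.5571, -0.3139)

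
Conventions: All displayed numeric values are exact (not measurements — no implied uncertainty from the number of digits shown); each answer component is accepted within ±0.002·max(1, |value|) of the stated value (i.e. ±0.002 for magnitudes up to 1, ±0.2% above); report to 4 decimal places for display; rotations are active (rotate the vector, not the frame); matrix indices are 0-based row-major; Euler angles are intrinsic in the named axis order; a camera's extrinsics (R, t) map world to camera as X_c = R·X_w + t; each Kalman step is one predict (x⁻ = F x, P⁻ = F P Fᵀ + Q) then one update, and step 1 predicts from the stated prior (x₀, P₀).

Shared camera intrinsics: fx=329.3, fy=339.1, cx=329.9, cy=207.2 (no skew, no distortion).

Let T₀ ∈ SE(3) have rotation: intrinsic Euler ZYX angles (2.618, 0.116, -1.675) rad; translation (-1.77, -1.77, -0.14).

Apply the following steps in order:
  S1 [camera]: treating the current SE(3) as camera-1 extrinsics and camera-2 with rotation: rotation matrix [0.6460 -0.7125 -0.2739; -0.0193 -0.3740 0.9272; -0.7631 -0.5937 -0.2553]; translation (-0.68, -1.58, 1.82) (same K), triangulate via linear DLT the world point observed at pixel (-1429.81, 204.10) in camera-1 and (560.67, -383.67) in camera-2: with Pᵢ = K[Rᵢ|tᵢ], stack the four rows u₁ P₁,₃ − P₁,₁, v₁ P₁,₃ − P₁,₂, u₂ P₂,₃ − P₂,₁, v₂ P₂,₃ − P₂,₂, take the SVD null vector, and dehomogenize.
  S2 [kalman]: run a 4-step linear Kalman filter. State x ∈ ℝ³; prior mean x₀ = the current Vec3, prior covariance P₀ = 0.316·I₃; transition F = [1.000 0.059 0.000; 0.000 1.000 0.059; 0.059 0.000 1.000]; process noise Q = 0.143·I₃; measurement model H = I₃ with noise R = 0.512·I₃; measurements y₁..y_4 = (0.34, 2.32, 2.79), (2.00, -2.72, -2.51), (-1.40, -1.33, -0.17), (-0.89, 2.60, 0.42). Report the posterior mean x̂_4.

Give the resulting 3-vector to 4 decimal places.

result = (-0.2393, 0.4362, -0.0562)

after S1 (triangulate): (1.3945, -0.6377, -1.2613)
after S2 (kf_track): (-0.2393, 0.4362, -0.0562)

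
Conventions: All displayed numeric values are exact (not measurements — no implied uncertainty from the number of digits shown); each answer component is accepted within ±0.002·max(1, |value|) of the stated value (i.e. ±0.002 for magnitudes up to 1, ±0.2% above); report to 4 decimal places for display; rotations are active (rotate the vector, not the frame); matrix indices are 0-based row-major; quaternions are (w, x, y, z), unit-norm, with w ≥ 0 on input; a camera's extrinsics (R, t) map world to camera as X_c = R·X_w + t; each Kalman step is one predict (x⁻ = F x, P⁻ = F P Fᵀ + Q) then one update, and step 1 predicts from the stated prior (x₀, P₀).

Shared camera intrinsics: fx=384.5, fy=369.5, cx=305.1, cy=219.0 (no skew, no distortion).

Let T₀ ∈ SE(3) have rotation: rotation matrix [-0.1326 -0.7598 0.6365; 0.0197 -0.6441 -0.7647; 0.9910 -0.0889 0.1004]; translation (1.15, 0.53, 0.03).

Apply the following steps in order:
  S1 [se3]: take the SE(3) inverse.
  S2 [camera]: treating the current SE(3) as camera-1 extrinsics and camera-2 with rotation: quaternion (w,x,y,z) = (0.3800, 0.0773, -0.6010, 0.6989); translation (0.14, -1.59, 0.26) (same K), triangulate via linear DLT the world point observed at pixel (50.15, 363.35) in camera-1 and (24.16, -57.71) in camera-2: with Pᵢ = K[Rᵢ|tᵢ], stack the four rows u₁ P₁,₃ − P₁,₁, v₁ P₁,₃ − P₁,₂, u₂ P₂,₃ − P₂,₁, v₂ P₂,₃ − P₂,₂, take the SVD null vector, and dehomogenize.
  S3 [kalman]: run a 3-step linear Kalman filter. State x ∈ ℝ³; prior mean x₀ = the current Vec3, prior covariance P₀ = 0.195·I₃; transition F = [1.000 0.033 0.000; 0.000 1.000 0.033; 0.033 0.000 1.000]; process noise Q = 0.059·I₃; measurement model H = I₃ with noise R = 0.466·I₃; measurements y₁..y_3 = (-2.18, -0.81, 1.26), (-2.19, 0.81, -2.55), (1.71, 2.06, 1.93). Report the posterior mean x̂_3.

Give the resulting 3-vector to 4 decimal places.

after S1 (invert_se3): R=[-0.1326 0.0197 0.9910; -0.7598 -0.6441 -0.0889; 0.6365 -0.7647 0.1004], t=(0.1123, 1.2178, -0.3297)
after S2 (triangulate): (1.3774, -0.0174, -0.2845)
after S3 (kf_track): (0.1286, 0.6800, 0.1737)

result = (0.1286, 0.6800, 0.1737)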